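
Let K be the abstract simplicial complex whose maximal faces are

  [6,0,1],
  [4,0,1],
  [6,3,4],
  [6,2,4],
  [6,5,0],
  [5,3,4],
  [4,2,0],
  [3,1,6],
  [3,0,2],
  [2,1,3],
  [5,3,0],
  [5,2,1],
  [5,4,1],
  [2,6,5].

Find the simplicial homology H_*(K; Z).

H_0 ≅ Z,  H_1 ≅ Z^2,  H_2 ≅ Z.

We work with the vertex ordering 0 < 1 < 2 < 3 < 4 < 5 < 6. The simplices of K, each written with vertices in increasing order, are:

  0-simplices (7): [0], [1], [2], [3], [4], [5], [6]
  1-simplices (21): [0,1], [0,2], [0,3], [0,4], [0,5], [0,6], [1,2], [1,3], [1,4], [1,5], [1,6], [2,3], [2,4], [2,5], [2,6], [3,4], [3,5], [3,6], [4,5], [4,6], [5,6]
  2-simplices (14): [0,1,4], [0,1,6], [0,2,3], [0,2,4], [0,3,5], [0,5,6], [1,2,3], [1,2,5], [1,3,6], [1,4,5], [2,4,6], [2,5,6], [3,4,5], [3,4,6]

Hence C_0 ≅ Z^7, C_1 ≅ Z^21, C_2 ≅ Z^14.

Boundary ∂_1: C_1 → C_0 maps an edge to its endpoints' difference, ∂[p,q] = q − p. For instance
  ∂[2,4] = [4] − [2].
As a 7×21 matrix over Z this has rank 6, with invariant factors (1,1,1,1,1,1).

The boundary map ∂_2: C_2 → C_1 maps a triangle to the signed sum of its edges. For instance
  ∂[3,4,5] = [4,5] − [3,5] + [3,4],
  ∂[0,1,6] = [1,6] − [0,6] + [0,1].
As a 21×14 matrix over Z this has rank 13, with invariant factors (1,1,1,1,1,1,1,1,1,1,1,1,1).

Computing H_k = (kernel of ∂_k) / (image of ∂_{k+1}):

  H_0: rank C_0 − rank ∂_1 = 7 − 6 = 1, and the invariant factors of ∂_1 are all 1, so H_0 = Z.
  H_1: rank ker ∂_1 − rank ∂_2 = (21 − 6) − 13 = 2, and the invariant factors of ∂_2 are all 1, so H_1 = Z^2.
  H_2: rank ker ∂_2 − rank ∂_3 = (14 − 13) − 0 = 1, and there is no ∂_3, so H_2 = Z.

(K is a triangulation of the torus T^2.)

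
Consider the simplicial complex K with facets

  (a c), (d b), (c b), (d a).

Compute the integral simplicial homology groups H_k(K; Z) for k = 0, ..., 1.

H_0 ≅ Z,  H_1 ≅ Z.

Fix the vertex order a < b < c < d and write every simplex with vertices in increasing order. Then dim K = 1 and the simplices of K are:

  0-simplices (4): a, b, c, d
  1-simplices (4): ac, ad, bc, bd

giving chain groups C_0 ≅ Z^4, C_1 ≅ Z^4.

Boundary ∂_1: C_1 → C_0 maps an edge to its endpoints' difference, ∂[p,q] = q − p. For instance
  ∂ad = d − a.
This gives a 4×4 integer matrix of rank 3; reducing to Smith normal form yields diagonal entries (1,1,1).

Now H_k = ker ∂_k / im ∂_{k+1}, so:

  H_0: rank C_0 − rank ∂_1 = 4 − 3 = 1, and the invariant factors of ∂_1 are all 1, so H_0 ≅ Z.
  H_1: rank ker ∂_1 − rank ∂_2 = (4 − 3) − 0 = 1, and there is no ∂_2, so H_1 ≅ Z.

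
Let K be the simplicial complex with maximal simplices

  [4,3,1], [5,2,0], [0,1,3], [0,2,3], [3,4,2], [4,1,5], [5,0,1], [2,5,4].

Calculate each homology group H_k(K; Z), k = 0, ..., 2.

Order the vertices as 0 < 1 < 2 < 3 < 4 < 5. Listing each simplex with vertices in this order, K has dimension 2 with simplices:

  0-simplices (6): [0], [1], [2], [3], [4], [5]
  1-simplices (12): [0,1], [0,2], [0,3], [0,5], [1,3], [1,4], [1,5], [2,3], [2,4], [2,5], [3,4], [4,5]
  2-simplices (8): [0,1,3], [0,1,5], [0,2,3], [0,2,5], [1,3,4], [1,4,5], [2,3,4], [2,4,5]

so the chain groups are C_0 ≅ Z^6, C_1 ≅ Z^12, C_2 ≅ Z^8.

∂_1: C_1 → C_0 sends each edge [p,q] (with p < q) to q − p.
The resulting 6×12 matrix has rank 5, and its Smith normal form has invariant factors (1,1,1,1,1).

Boundary ∂_2: C_2 → C_1 acts by ∂[p,q,r] = [q,r] − [p,r] + [p,q]. For instance
  ∂[1,4,5] = [4,5] − [1,5] + [1,4],
  ∂[0,2,5] = [2,5] − [0,5] + [0,2].
The resulting 12×8 matrix has rank 7, and its Smith normal form has invariant factors (1,1,1,1,1,1,1).

Now H_k = ker ∂_k / im ∂_{k+1}, so:

  H_0: rank C_0 − rank ∂_1 = 6 − 5 = 1, and the invariant factors of ∂_1 are all 1, so H_0 = Z.
  H_1: rank ker ∂_1 − rank ∂_2 = (12 − 5) − 7 = 0, and the invariant factors of ∂_2 are all 1, so H_1 = 0.
  H_2: rank ker ∂_2 − rank ∂_3 = (8 − 7) − 0 = 1, and there is no ∂_3, so H_2 = Z.

H_0 = Z,  H_1 = 0,  H_2 = Z.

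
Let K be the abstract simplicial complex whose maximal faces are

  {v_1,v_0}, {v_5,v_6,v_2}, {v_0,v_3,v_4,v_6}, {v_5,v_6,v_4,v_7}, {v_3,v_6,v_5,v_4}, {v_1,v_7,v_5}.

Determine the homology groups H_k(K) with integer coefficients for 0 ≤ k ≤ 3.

Order the vertices as v_0 < v_1 < v_2 < v_3 < v_4 < v_5 < v_6 < v_7. Listing each simplex with vertices in this order, K has dimension 3 with simplices:

  0-simplices (8): [v_0], [v_1], [v_2], [v_3], [v_4], [v_5], [v_6], [v_7]
  1-simplices (17): (17 of them)
  2-simplices (12): (12 of them)
  3-simplices (3): [v_0,v_3,v_4,v_6], [v_3,v_4,v_5,v_6], [v_4,v_5,v_6,v_7]

Hence C_0 ≅ Z^8, C_1 ≅ Z^17, C_2 ≅ Z^12, C_3 ≅ Z^3.

The boundary map ∂_1: C_1 → C_0 sends each edge [p,q] (with p < q) to q − p. For instance
  ∂[v_0,v_3] = [v_3] − [v_0].
The 8×17 boundary matrix has rank 7 and Smith normal form diag(1,1,1,1,1,1,1).

The boundary map ∂_2: C_2 → C_1 maps a triangle to the signed sum of its edges. For instance
  ∂[v_0,v_3,v_6] = [v_3,v_6] − [v_0,v_6] + [v_0,v_3],
  ∂[v_0,v_3,v_4] = [v_3,v_4] − [v_0,v_4] + [v_0,v_3].
This gives a 17×12 integer matrix of rank 9; reducing to Smith normal form yields diagonal entries (1,1,1,1,1,1,1,1,1).

∂_3: C_3 → C_2 sends each 3-simplex σ to the alternating sum Σ_i (−1)^i (σ with its i-th vertex removed). For instance
  ∂[v_3,v_4,v_5,v_6] = [v_4,v_5,v_6] − [v_3,v_5,v_6] + [v_3,v_4,v_6] − [v_3,v_4,v_5],
  ∂[v_0,v_3,v_4,v_6] = [v_3,v_4,v_6] − [v_0,v_4,v_6] + [v_0,v_3,v_6] − [v_0,v_3,v_4].
As a 12×3 matrix over Z this has rank 3, with invariant factors (1,1,1).

Now H_k = ker ∂_k / im ∂_{k+1}, so:

  H_0: rank C_0 − rank ∂_1 = 8 − 7 = 1, and the invariant factors of ∂_1 are all 1, so H_0 ≅ Z.
  H_1: rank ker ∂_1 − rank ∂_2 = (17 − 7) − 9 = 1, and the invariant factors of ∂_2 are all 1, so H_1 ≅ Z.
  H_2: rank ker ∂_2 − rank ∂_3 = (12 − 9) − 3 = 0, and the invariant factors of ∂_3 are all 1, so H_2 ≅ 0.
  H_3: rank ker ∂_3 − rank ∂_4 = (3 − 3) − 0 = 0, and there is no ∂_4, so H_3 ≅ 0.

H_0 = Z,  H_1 = Z,  H_2 = 0,  H_3 = 0.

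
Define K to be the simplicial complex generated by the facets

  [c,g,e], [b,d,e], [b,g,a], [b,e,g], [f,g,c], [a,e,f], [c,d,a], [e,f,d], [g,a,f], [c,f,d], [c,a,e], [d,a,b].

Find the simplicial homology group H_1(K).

Take the total order a < b < c < d < e < f < g on the vertex set. Then K (dimension 2) consists of the simplices:

  0-simplices (7): a, b, c, d, e, f, g
  1-simplices (18): ab, ac, ad, ae, af, ag, bd, be, bg, cd, ce, cf, cg, de, df, ef, eg, fg
  2-simplices (12): abd, abg, acd, ace, aef, afg, bde, beg, cdf, ceg, cfg, def

so the chain groups are C_0 ≅ Z^7, C_1 ≅ Z^18, C_2 ≅ Z^12.

Boundary ∂_1: C_1 → C_0 maps an edge to its endpoints' difference, ∂[p,q] = q − p. For instance
  ∂df = f − d.
The resulting 7×18 matrix has rank 6, and its Smith normal form has invariant factors (1,1,1,1,1,1).

Boundary ∂_2: C_2 → C_1 acts by ∂[p,q,r] = [q,r] − [p,r] + [p,q]. For instance
  ∂cdf = df − cf + cd,
  ∂beg = eg − bg + be.
This gives a 18×12 integer matrix of rank 12; reducing to Smith normal form yields diagonal entries (1,1,1,1,1,1,1,1,1,1,1,2).

Reading off H_k = ker ∂_k / im ∂_{k+1}:

  H_1: rank ker ∂_1 − rank ∂_2 = (18 − 6) − 12 = 0, and ∂_2 has invariant factor 2 > 1, so H_1 ≅ Z/2.

(K is a triangulation of the real projective plane RP^2.)

H_1 = Z/2.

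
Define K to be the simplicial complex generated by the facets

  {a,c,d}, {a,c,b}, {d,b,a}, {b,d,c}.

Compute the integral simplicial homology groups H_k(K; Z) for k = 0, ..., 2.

H_0 = Z,  H_1 = 0,  H_2 = Z.

K has 4 vertices, 6 edges, 4 triangles.
rank ∂_0 = 0, rank ∂_1 = 3 ⇒ b_0 = 4 − 0 − 3 = 1; all invariant factors of ∂_1 are 1 so no torsion. So H_0 = Z.
rank ∂_1 = 3, rank ∂_2 = 3 ⇒ b_1 = 6 − 3 − 3 = 0; all invariant factors of ∂_2 are 1 so no torsion. So H_1 = 0.
rank ∂_2 = 3, rank ∂_3 = 0 ⇒ b_2 = 4 − 3 − 0 = 1. So H_2 = Z.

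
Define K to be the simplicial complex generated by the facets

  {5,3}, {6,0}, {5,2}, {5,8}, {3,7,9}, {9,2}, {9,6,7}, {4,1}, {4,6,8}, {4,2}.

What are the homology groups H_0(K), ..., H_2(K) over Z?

H_0 = Z,  H_1 = Z^3,  H_2 = 0.

We work with the vertex ordering 0 < 1 < 2 < 3 < 4 < 5 < 6 < 7 < 8 < 9. The simplices of K, each written with vertices in increasing order, are:

  0-simplices (10): [0], [1], [2], [3], [4], [5], [6], [7], [8], [9]
  1-simplices (15): [0,6], [1,4], [2,4], [2,5], [2,9], [3,5], [3,7], [3,9], [4,6], [4,8], [5,8], [6,7], [6,8], [6,9], [7,9]
  2-simplices (3): [3,7,9], [4,6,8], [6,7,9]

Hence C_0 ≅ Z^10, C_1 ≅ Z^15, C_2 ≅ Z^3.

Boundary ∂_1: C_1 → C_0 sends each edge [p,q] (with p < q) to q − p.
This gives a 10×15 integer matrix of rank 9; reducing to Smith normal form yields diagonal entries (1,1,1,1,1,1,1,1,1).

Boundary ∂_2: C_2 → C_1 sends each 2-simplex [p,q,r] to [q,r] − [p,r] + [p,q]. For instance
  ∂[6,7,9] = [7,9] − [6,9] + [6,7],
  ∂[3,7,9] = [7,9] − [3,9] + [3,7].
As a 15×3 matrix over Z this has rank 3, with invariant factors (1,1,1).

Computing H_k = (kernel of ∂_k) / (image of ∂_{k+1}):

  H_0: rank C_0 − rank ∂_1 = 10 − 9 = 1, and the invariant factors of ∂_1 are all 1, so H_0 ≅ Z.
  H_1: rank ker ∂_1 − rank ∂_2 = (15 − 9) − 3 = 3, and the invariant factors of ∂_2 are all 1, so H_1 ≅ Z^3.
  H_2: rank ker ∂_2 − rank ∂_3 = (3 − 3) − 0 = 0, and there is no ∂_3, so H_2 ≅ 0.

As a check, the Euler characteristic is 10 − 15 + 3 = -2, which agrees with 1 − 3 + 0 = -2.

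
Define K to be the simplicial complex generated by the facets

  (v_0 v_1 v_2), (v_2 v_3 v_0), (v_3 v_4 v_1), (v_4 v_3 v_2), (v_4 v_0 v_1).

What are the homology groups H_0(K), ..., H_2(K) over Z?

Take the total order v_0 < v_1 < v_2 < v_3 < v_4 on the vertex set. Then K (dimension 2) consists of the simplices:

  0-simplices (5): [v_0], [v_1], [v_2], [v_3], [v_4]
  1-simplices (10): [v_0,v_1], [v_0,v_2], [v_0,v_3], [v_0,v_4], [v_1,v_2], [v_1,v_3], [v_1,v_4], [v_2,v_3], [v_2,v_4], [v_3,v_4]
  2-simplices (5): [v_0,v_1,v_2], [v_0,v_1,v_4], [v_0,v_2,v_3], [v_1,v_3,v_4], [v_2,v_3,v_4]

giving chain groups C_0 ≅ Z^5, C_1 ≅ Z^10, C_2 ≅ Z^5.

The boundary map ∂_1: C_1 → C_0 is given by ∂[p,q] = [q] − [p]. For instance
  ∂[v_3,v_4] = [v_4] − [v_3].
The resulting 5×10 matrix has rank 4, and its Smith normal form has invariant factors (1,1,1,1).

∂_2: C_2 → C_1 acts by ∂[p,q,r] = [q,r] − [p,r] + [p,q]. For instance
  ∂[v_2,v_3,v_4] = [v_3,v_4] − [v_2,v_4] + [v_2,v_3],
  ∂[v_0,v_2,v_3] = [v_2,v_3] − [v_0,v_3] + [v_0,v_2].
The 10×5 boundary matrix has rank 5 and Smith normal form diag(1,1,1,1,1).

Computing H_k = (kernel of ∂_k) / (image of ∂_{k+1}):

  H_0: rank C_0 − rank ∂_1 = 5 − 4 = 1, and the invariant factors of ∂_1 are all 1, so H_0 = Z.
  H_1: rank ker ∂_1 − rank ∂_2 = (10 − 4) − 5 = 1, and the invariant factors of ∂_2 are all 1, so H_1 = Z.
  H_2: rank ker ∂_2 − rank ∂_3 = (5 − 5) − 0 = 0, and there is no ∂_3, so H_2 = 0.

H_0 ≅ Z,  H_1 ≅ Z,  H_2 = 0.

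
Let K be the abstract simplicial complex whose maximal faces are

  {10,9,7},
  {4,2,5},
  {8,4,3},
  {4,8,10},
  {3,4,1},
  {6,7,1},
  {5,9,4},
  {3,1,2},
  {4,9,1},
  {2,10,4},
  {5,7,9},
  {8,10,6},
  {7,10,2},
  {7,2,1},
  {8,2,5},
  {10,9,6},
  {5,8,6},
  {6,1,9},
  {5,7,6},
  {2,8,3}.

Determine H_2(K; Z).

K has 10 vertices, 30 edges, 20 triangles.
rank ∂_2 = 20, rank ∂_3 = 0 ⇒ b_2 = 20 − 20 − 0 = 0. So H_2 ≅ 0.

H_2 ≅ 0.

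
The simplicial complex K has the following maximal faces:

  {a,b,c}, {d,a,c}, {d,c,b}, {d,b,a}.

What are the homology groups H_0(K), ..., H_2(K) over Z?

We work with the vertex ordering a < b < c < d. The simplices of K, each written with vertices in increasing order, are:

  0-simplices (4): a, b, c, d
  1-simplices (6): ab, ac, ad, bc, bd, cd
  2-simplices (4): abc, abd, acd, bcd

so the chain groups are C_0 ≅ Z^4, C_1 ≅ Z^6, C_2 ≅ Z^4.

∂_1: C_1 → C_0 maps an edge to its endpoints' difference, ∂[p,q] = q − p. For instance
  ∂bd = d − b.
The 4×6 boundary matrix has rank 3 and Smith normal form diag(1,1,1).

Boundary ∂_2: C_2 → C_1 sends each 2-simplex [p,q,r] to [q,r] − [p,r] + [p,q]. For instance
  ∂acd = cd − ad + ac,
  ∂abd = bd − ad + ab.
The resulting 6×4 matrix has rank 3, and its Smith normal form has invariant factors (1,1,1).

Computing H_k = (kernel of ∂_k) / (image of ∂_{k+1}):

  H_0: rank C_0 − rank ∂_1 = 4 − 3 = 1, and the invariant factors of ∂_1 are all 1, so H_0 ≅ Z.
  H_1: rank ker ∂_1 − rank ∂_2 = (6 − 3) − 3 = 0, and the invariant factors of ∂_2 are all 1, so H_1 ≅ 0.
  H_2: rank ker ∂_2 − rank ∂_3 = (4 − 3) − 0 = 1, and there is no ∂_3, so H_2 ≅ Z.

As a check, the Euler characteristic is 4 − 6 + 4 = 2, which agrees with 1 − 0 + 1 = 2.

H_0 = Z,  H_1 = 0,  H_2 = Z.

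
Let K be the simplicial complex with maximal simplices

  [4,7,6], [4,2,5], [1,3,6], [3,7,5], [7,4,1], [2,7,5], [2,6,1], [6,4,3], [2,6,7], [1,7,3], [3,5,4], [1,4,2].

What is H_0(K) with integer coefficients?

Take the total order 1 < 2 < 3 < 4 < 5 < 6 < 7 on the vertex set. Then K (dimension 2) consists of the simplices:

  0-simplices (7): [1], [2], [3], [4], [5], [6], [7]
  1-simplices (18): [1,2], [1,3], [1,4], [1,6], [1,7], [2,4], [2,5], [2,6], [2,7], [3,4], [3,5], [3,6], [3,7], [4,5], [4,6], [4,7], [5,7], [6,7]
  2-simplices (12): [1,2,4], [1,2,6], [1,3,6], [1,3,7], [1,4,7], [2,4,5], [2,5,7], [2,6,7], [3,4,5], [3,4,6], [3,5,7], [4,6,7]

Hence C_0 ≅ Z^7, C_1 ≅ Z^18, C_2 ≅ Z^12.

The boundary map ∂_1: C_1 → C_0 sends each edge [p,q] (with p < q) to q − p.
The resulting 7×18 matrix has rank 6, and its Smith normal form has invariant factors (1,1,1,1,1,1).

The boundary map ∂_2: C_2 → C_1 maps a triangle to the signed sum of its edges. For instance
  ∂[3,5,7] = [5,7] − [3,7] + [3,5],
  ∂[2,4,5] = [4,5] − [2,5] + [2,4].
As a 18×12 matrix over Z this has rank 12, with invariant factors (1,1,1,1,1,1,1,1,1,1,1,2).

Now H_k = ker ∂_k / im ∂_{k+1}, so:

  H_0: rank C_0 − rank ∂_1 = 7 − 6 = 1, and the invariant factors of ∂_1 are all 1, so H_0 = Z.

(K is a triangulation of the real projective plane RP^2.)

H_0 ≅ Z.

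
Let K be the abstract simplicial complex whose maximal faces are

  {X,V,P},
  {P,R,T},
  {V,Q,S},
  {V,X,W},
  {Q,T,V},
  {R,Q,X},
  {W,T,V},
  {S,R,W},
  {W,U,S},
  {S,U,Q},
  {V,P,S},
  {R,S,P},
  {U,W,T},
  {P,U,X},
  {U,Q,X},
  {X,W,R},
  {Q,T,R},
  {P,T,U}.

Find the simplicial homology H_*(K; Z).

H_0 ≅ Z,  H_1 ≅ Z^2,  H_2 ≅ Z.

We work with the vertex ordering P < Q < R < S < T < U < V < W < X. The simplices of K, each written with vertices in increasing order, are:

  0-simplices (9): P, Q, R, S, T, U, V, W, X
  1-simplices (27): PR, PS, PT, PU, PV, PX, QR, QS, QT, QU, QV, QX, RS, RT, RW, RX, SU, SV, SW, TU, TV, TW, UW, UX, VW, VX, WX
  2-simplices (18): PRS, PRT, PSV, PTU, PUX, PVX, QRT, QRX, QSU, QSV, QTV, QUX, RSW, RWX, SUW, TUW, TVW, VWX

so the chain groups are C_0 ≅ Z^9, C_1 ≅ Z^27, C_2 ≅ Z^18.

Boundary ∂_1: C_1 → C_0 is given by ∂[p,q] = [q] − [p].
The resulting 9×27 matrix has rank 8, and its Smith normal form has invariant factors (1,1,1,1,1,1,1,1).

∂_2: C_2 → C_1 sends each 2-simplex [p,q,r] to [q,r] − [p,r] + [p,q]. For instance
  ∂PVX = VX − PX + PV,
  ∂QSV = SV − QV + QS.
As a 27×18 matrix over Z this has rank 17, with invariant factors (1,1,1,1,1,1,1,1,1,1,1,1,1,1,1,1,1).

Reading off H_k = ker ∂_k / im ∂_{k+1}:

  H_0: rank C_0 − rank ∂_1 = 9 − 8 = 1, and the invariant factors of ∂_1 are all 1, so H_0 = Z.
  H_1: rank ker ∂_1 − rank ∂_2 = (27 − 8) − 17 = 2, and the invariant factors of ∂_2 are all 1, so H_1 = Z^2.
  H_2: rank ker ∂_2 − rank ∂_3 = (18 − 17) − 0 = 1, and there is no ∂_3, so H_2 = Z.

As a check, the Euler characteristic is 9 − 27 + 18 = 0, which agrees with 1 − 2 + 1 = 0.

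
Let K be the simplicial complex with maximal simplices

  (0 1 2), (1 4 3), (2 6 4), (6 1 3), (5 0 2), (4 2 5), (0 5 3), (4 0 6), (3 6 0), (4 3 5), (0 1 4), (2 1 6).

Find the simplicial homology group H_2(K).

H_2 ≅ 0.

Fix the vertex order 0 < 1 < 2 < 3 < 4 < 5 < 6 and write every simplex with vertices in increasing order. Then dim K = 2 and the simplices of K are:

  0-simplices (7): [0], [1], [2], [3], [4], [5], [6]
  1-simplices (18): [0,1], [0,2], [0,3], [0,4], [0,5], [0,6], [1,2], [1,3], [1,4], [1,6], [2,4], [2,5], [2,6], [3,4], [3,5], [3,6], [4,5], [4,6]
  2-simplices (12): [0,1,2], [0,1,4], [0,2,5], [0,3,5], [0,3,6], [0,4,6], [1,2,6], [1,3,4], [1,3,6], [2,4,5], [2,4,6], [3,4,5]

Hence C_0 ≅ Z^7, C_1 ≅ Z^18, C_2 ≅ Z^12.

Boundary ∂_1: C_1 → C_0 maps an edge to its endpoints' difference, ∂[p,q] = q − p. For instance
  ∂[2,5] = [5] − [2].
The 7×18 boundary matrix has rank 6 and Smith normal form diag(1,1,1,1,1,1).

∂_2: C_2 → C_1 maps a triangle to the signed sum of its edges. For instance
  ∂[0,1,4] = [1,4] − [0,4] + [0,1],
  ∂[0,2,5] = [2,5] − [0,5] + [0,2].
This gives a 18×12 integer matrix of rank 12; reducing to Smith normal form yields diagonal entries (1,1,1,1,1,1,1,1,1,1,1,2).

Computing H_k = (kernel of ∂_k) / (image of ∂_{k+1}):

  H_2: rank ker ∂_2 − rank ∂_3 = (12 − 12) − 0 = 0, and there is no ∂_3, so H_2 = 0.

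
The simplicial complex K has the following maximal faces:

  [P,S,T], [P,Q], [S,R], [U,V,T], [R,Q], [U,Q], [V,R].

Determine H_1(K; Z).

We work with the vertex ordering P < Q < R < S < T < U < V. The simplices of K, each written with vertices in increasing order, are:

  0-simplices (7): P, Q, R, S, T, U, V
  1-simplices (11): PQ, PS, PT, QR, QU, RS, RV, ST, TU, TV, UV
  2-simplices (2): PST, TUV

so the chain groups are C_0 ≅ Z^7, C_1 ≅ Z^11, C_2 ≅ Z^2.

Boundary ∂_1: C_1 → C_0 maps an edge to its endpoints' difference, ∂[p,q] = q − p. For instance
  ∂UV = V − U.
This gives a 7×11 integer matrix of rank 6; reducing to Smith normal form yields diagonal entries (1,1,1,1,1,1).

∂_2: C_2 → C_1 acts by ∂[p,q,r] = [q,r] − [p,r] + [p,q]. For instance
  ∂PST = ST − PT + PS,
  ∂TUV = UV − TV + TU.
The 11×2 boundary matrix has rank 2 and Smith normal form diag(1,1).

Reading off H_k = ker ∂_k / im ∂_{k+1}:

  H_1: rank ker ∂_1 − rank ∂_2 = (11 − 6) − 2 = 3, and the invariant factors of ∂_2 are all 1, so H_1 = Z^3.

H_1 ≅ Z^3.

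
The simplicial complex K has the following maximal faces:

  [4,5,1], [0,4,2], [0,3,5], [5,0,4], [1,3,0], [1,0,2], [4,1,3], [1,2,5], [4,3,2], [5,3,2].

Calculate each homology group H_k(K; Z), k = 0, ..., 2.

H_0 ≅ Z,  H_1 ≅ Z/2,  H_2 = 0.

We work with the vertex ordering 0 < 1 < 2 < 3 < 4 < 5. The simplices of K, each written with vertices in increasing order, are:

  0-simplices (6): [0], [1], [2], [3], [4], [5]
  1-simplices (15): [0,1], [0,2], [0,3], [0,4], [0,5], [1,2], [1,3], [1,4], [1,5], [2,3], [2,4], [2,5], [3,4], [3,5], [4,5]
  2-simplices (10): [0,1,2], [0,1,3], [0,2,4], [0,3,5], [0,4,5], [1,2,5], [1,3,4], [1,4,5], [2,3,4], [2,3,5]

so the chain groups are C_0 ≅ Z^6, C_1 ≅ Z^15, C_2 ≅ Z^10.

The boundary map ∂_1: C_1 → C_0 sends each edge [p,q] (with p < q) to q − p. For instance
  ∂[4,5] = [5] − [4].
The 6×15 boundary matrix has rank 5 and Smith normal form diag(1,1,1,1,1).

Boundary ∂_2: C_2 → C_1 acts by ∂[p,q,r] = [q,r] − [p,r] + [p,q]. For instance
  ∂[1,4,5] = [4,5] − [1,5] + [1,4],
  ∂[1,3,4] = [3,4] − [1,4] + [1,3].
The 15×10 boundary matrix has rank 10 and Smith normal form diag(1,1,1,1,1,1,1,1,1,2).

Now H_k = ker ∂_k / im ∂_{k+1}, so:

  H_0: rank C_0 − rank ∂_1 = 6 − 5 = 1, and the invariant factors of ∂_1 are all 1, so H_0 = Z.
  H_1: rank ker ∂_1 − rank ∂_2 = (15 − 5) − 10 = 0, and ∂_2 has invariant factor 2 > 1, so H_1 = Z/2.
  H_2: rank ker ∂_2 − rank ∂_3 = (10 − 10) − 0 = 0, and there is no ∂_3, so H_2 = 0.

As a check, the Euler characteristic is 6 − 15 + 10 = 1, which agrees with 1 − 0 + 0 = 1.
(K is a triangulation of the real projective plane RP^2.)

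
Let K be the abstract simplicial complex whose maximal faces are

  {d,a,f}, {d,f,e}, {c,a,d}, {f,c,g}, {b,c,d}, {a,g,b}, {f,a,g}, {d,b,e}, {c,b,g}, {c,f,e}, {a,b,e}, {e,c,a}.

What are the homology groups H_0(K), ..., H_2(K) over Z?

H_0 = Z,  H_1 = Z/2,  H_2 = 0.

Order the vertices as a < b < c < d < e < f < g. Listing each simplex with vertices in this order, K has dimension 2 with simplices:

  0-simplices (7): a, b, c, d, e, f, g
  1-simplices (18): ab, ac, ad, ae, af, ag, bc, bd, be, bg, cd, ce, cf, cg, de, df, ef, fg
  2-simplices (12): abe, abg, acd, ace, adf, afg, bcd, bcg, bde, cef, cfg, def

so the chain groups are C_0 ≅ Z^7, C_1 ≅ Z^18, C_2 ≅ Z^12.

Boundary ∂_1: C_1 → C_0 sends each edge [p,q] (with p < q) to q − p. For instance
  ∂ab = b − a.
The resulting 7×18 matrix has rank 6, and its Smith normal form has invariant factors (1,1,1,1,1,1).

The boundary map ∂_2: C_2 → C_1 acts by ∂[p,q,r] = [q,r] − [p,r] + [p,q]. For instance
  ∂bcg = cg − bg + bc,
  ∂acd = cd − ad + ac.
The resulting 18×12 matrix has rank 12, and its Smith normal form has invariant factors (1,1,1,1,1,1,1,1,1,1,1,2).

Now H_k = ker ∂_k / im ∂_{k+1}, so:

  H_0: rank C_0 − rank ∂_1 = 7 − 6 = 1, and the invariant factors of ∂_1 are all 1, so H_0 ≅ Z.
  H_1: rank ker ∂_1 − rank ∂_2 = (18 − 6) − 12 = 0, and ∂_2 has invariant factor 2 > 1, so H_1 ≅ Z/2.
  H_2: rank ker ∂_2 − rank ∂_3 = (12 − 12) − 0 = 0, and there is no ∂_3, so H_2 ≅ 0.

As a check, the Euler characteristic is 7 − 18 + 12 = 1, which agrees with 1 − 0 + 0 = 1.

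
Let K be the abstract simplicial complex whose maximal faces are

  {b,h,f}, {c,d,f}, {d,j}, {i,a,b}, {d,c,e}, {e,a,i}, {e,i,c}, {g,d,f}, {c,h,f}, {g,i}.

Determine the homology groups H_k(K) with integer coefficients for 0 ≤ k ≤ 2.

H_0 = Z,  H_1 = Z^2,  H_2 = 0.

K has 10 vertices, 19 edges, 8 triangles.
rank ∂_0 = 0, rank ∂_1 = 9 ⇒ b_0 = 10 − 0 − 9 = 1; all invariant factors of ∂_1 are 1 so no torsion. So H_0 ≅ Z.
rank ∂_1 = 9, rank ∂_2 = 8 ⇒ b_1 = 19 − 9 − 8 = 2; all invariant factors of ∂_2 are 1 so no torsion. So H_1 ≅ Z^2.
rank ∂_2 = 8, rank ∂_3 = 0 ⇒ b_2 = 8 − 8 − 0 = 0. So H_2 ≅ 0.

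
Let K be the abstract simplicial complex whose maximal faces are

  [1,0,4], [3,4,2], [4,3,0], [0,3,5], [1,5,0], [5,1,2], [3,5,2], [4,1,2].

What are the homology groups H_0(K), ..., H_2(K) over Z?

H_0 = Z,  H_1 = 0,  H_2 = Z.

Order the vertices as 0 < 1 < 2 < 3 < 4 < 5. Listing each simplex with vertices in this order, K has dimension 2 with simplices:

  0-simplices (6): [0], [1], [2], [3], [4], [5]
  1-simplices (12): [0,1], [0,3], [0,4], [0,5], [1,2], [1,4], [1,5], [2,3], [2,4], [2,5], [3,4], [3,5]
  2-simplices (8): [0,1,4], [0,1,5], [0,3,4], [0,3,5], [1,2,4], [1,2,5], [2,3,4], [2,3,5]

so the chain groups are C_0 ≅ Z^6, C_1 ≅ Z^12, C_2 ≅ Z^8.

The boundary map ∂_1: C_1 → C_0 is given by ∂[p,q] = [q] − [p]. For instance
  ∂[0,5] = [5] − [0].
The 6×12 boundary matrix has rank 5 and Smith normal form diag(1,1,1,1,1).

The boundary map ∂_2: C_2 → C_1 acts by ∂[p,q,r] = [q,r] − [p,r] + [p,q]. For instance
  ∂[0,3,4] = [3,4] − [0,4] + [0,3],
  ∂[2,3,4] = [3,4] − [2,4] + [2,3].
The 12×8 boundary matrix has rank 7 and Smith normal form diag(1,1,1,1,1,1,1).

From H_k ≅ ker(∂_k) / im(∂_{k+1}) we obtain:

  H_0: rank C_0 − rank ∂_1 = 6 − 5 = 1, and the invariant factors of ∂_1 are all 1, so H_0 ≅ Z.
  H_1: rank ker ∂_1 − rank ∂_2 = (12 − 5) − 7 = 0, and the invariant factors of ∂_2 are all 1, so H_1 ≅ 0.
  H_2: rank ker ∂_2 − rank ∂_3 = (8 − 7) − 0 = 1, and there is no ∂_3, so H_2 ≅ Z.

As a check, the Euler characteristic is 6 − 12 + 8 = 2, which agrees with 1 − 0 + 1 = 2.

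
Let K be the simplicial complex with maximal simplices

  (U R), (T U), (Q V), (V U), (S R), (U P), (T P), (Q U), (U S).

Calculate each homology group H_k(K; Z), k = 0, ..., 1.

H_0 = Z,  H_1 = Z^3.

Take the total order P < Q < R < S < T < U < V on the vertex set. Then K (dimension 1) consists of the simplices:

  0-simplices (7): P, Q, R, S, T, U, V
  1-simplices (9): PT, PU, QU, QV, RS, RU, SU, TU, UV

giving chain groups C_0 ≅ Z^7, C_1 ≅ Z^9.

Boundary ∂_1: C_1 → C_0 sends each edge [p,q] (with p < q) to q − p.
The 7×9 boundary matrix has rank 6 and Smith normal form diag(1,1,1,1,1,1).

From H_k ≅ ker(∂_k) / im(∂_{k+1}) we obtain:

  H_0: rank C_0 − rank ∂_1 = 7 − 6 = 1, and the invariant factors of ∂_1 are all 1, so H_0 ≅ Z.
  H_1: rank ker ∂_1 − rank ∂_2 = (9 − 6) − 0 = 3, and there is no ∂_2, so H_1 ≅ Z^3.

As a check, the Euler characteristic is 7 − 9 = -2, which agrees with 1 − 3 = -2.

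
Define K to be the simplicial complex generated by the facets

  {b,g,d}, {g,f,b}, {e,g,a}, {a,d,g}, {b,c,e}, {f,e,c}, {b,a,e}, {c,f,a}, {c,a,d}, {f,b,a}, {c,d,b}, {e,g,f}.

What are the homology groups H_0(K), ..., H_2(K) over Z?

K has 7 vertices, 18 edges, 12 triangles.
rank ∂_0 = 0, rank ∂_1 = 6 ⇒ b_0 = 7 − 0 − 6 = 1; all invariant factors of ∂_1 are 1 so no torsion. So H_0 ≅ Z.
rank ∂_1 = 6, rank ∂_2 = 12 ⇒ b_1 = 18 − 6 − 12 = 0; ∂_2 has invariant factor(s) [2] giving torsion. So H_1 ≅ Z_2.
rank ∂_2 = 12, rank ∂_3 = 0 ⇒ b_2 = 12 − 12 − 0 = 0. So H_2 ≅ 0.

H_0 ≅ Z,  H_1 ≅ Z_2,  H_2 = 0.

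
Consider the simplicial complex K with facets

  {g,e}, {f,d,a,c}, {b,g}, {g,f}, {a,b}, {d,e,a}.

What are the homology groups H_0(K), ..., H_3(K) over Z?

Take the total order a < b < c < d < e < f < g on the vertex set. Then K (dimension 3) consists of the simplices:

  0-simplices (7): a, b, c, d, e, f, g
  1-simplices (12): ab, ac, ad, ae, af, bg, cd, cf, de, df, eg, fg
  2-simplices (5): acd, acf, ade, adf, cdf
  3-simplices (1): acdf

Hence C_0 ≅ Z^7, C_1 ≅ Z^12, C_2 ≅ Z^5, C_3 ≅ Z^1.

The boundary map ∂_1: C_1 → C_0 is given by ∂[p,q] = [q] − [p].
As a 7×12 matrix over Z this has rank 6, with invariant factors (1,1,1,1,1,1).

Boundary ∂_2: C_2 → C_1 maps a triangle to the signed sum of its edges. For instance
  ∂acf = cf − af + ac,
  ∂cdf = df − cf + cd.
As a 12×5 matrix over Z this has rank 4, with invariant factors (1,1,1,1).

The boundary map ∂_3: C_3 → C_2 sends each 3-simplex σ to the alternating sum Σ_i (−1)^i (σ with its i-th vertex removed). For instance
  ∂acdf = cdf − adf + acf − acd.
This gives a 5×1 integer matrix of rank 1; reducing to Smith normal form yields diagonal entries (1).

Computing H_k = (kernel of ∂_k) / (image of ∂_{k+1}):

  H_0: rank C_0 − rank ∂_1 = 7 − 6 = 1, and the invariant factors of ∂_1 are all 1, so H_0 = Z.
  H_1: rank ker ∂_1 − rank ∂_2 = (12 − 6) − 4 = 2, and the invariant factors of ∂_2 are all 1, so H_1 = Z^2.
  H_2: rank ker ∂_2 − rank ∂_3 = (5 − 4) − 1 = 0, and the invariant factors of ∂_3 are all 1, so H_2 = 0.
  H_3: rank ker ∂_3 − rank ∂_4 = (1 − 1) − 0 = 0, and there is no ∂_4, so H_3 = 0.

As a check, the Euler characteristic is 7 − 12 + 5 − 1 = -1, which agrees with 1 − 2 + 0 − 0 = -1.

H_0 ≅ Z,  H_1 ≅ Z^2,  H_2 = 0,  H_3 = 0.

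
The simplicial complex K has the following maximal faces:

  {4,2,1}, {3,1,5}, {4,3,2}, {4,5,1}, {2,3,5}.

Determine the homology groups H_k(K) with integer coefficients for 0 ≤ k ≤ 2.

H_0 ≅ Z,  H_1 ≅ Z,  H_2 = 0.

Order the vertices as 1 < 2 < 3 < 4 < 5. Listing each simplex with vertices in this order, K has dimension 2 with simplices:

  0-simplices (5): [1], [2], [3], [4], [5]
  1-simplices (10): [1,2], [1,3], [1,4], [1,5], [2,3], [2,4], [2,5], [3,4], [3,5], [4,5]
  2-simplices (5): [1,2,4], [1,3,5], [1,4,5], [2,3,4], [2,3,5]

so the chain groups are C_0 ≅ Z^5, C_1 ≅ Z^10, C_2 ≅ Z^5.

∂_1: C_1 → C_0 maps an edge to its endpoints' difference, ∂[p,q] = q − p. For instance
  ∂[1,3] = [3] − [1].
The 5×10 boundary matrix has rank 4 and Smith normal form diag(1,1,1,1).

∂_2: C_2 → C_1 acts by ∂[p,q,r] = [q,r] − [p,r] + [p,q]. For instance
  ∂[2,3,4] = [3,4] − [2,4] + [2,3],
  ∂[1,4,5] = [4,5] − [1,5] + [1,4].
The 10×5 boundary matrix has rank 5 and Smith normal form diag(1,1,1,1,1).

Computing H_k = (kernel of ∂_k) / (image of ∂_{k+1}):

  H_0: rank C_0 − rank ∂_1 = 5 − 4 = 1, and the invariant factors of ∂_1 are all 1, so H_0 ≅ Z.
  H_1: rank ker ∂_1 − rank ∂_2 = (10 − 4) − 5 = 1, and the invariant factors of ∂_2 are all 1, so H_1 ≅ Z.
  H_2: rank ker ∂_2 − rank ∂_3 = (5 − 5) − 0 = 0, and there is no ∂_3, so H_2 ≅ 0.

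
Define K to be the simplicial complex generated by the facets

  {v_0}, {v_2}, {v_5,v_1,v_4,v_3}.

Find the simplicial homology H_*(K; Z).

H_0 ≅ Z^3,  H_1 = 0,  H_2 = 0,  H_3 = 0.

We work with the vertex ordering v_0 < v_1 < v_2 < v_3 < v_4 < v_5. The simplices of K, each written with vertices in increasing order, are:

  0-simplices (6): [v_0], [v_1], [v_2], [v_3], [v_4], [v_5]
  1-simplices (6): [v_1,v_3], [v_1,v_4], [v_1,v_5], [v_3,v_4], [v_3,v_5], [v_4,v_5]
  2-simplices (4): [v_1,v_3,v_4], [v_1,v_3,v_5], [v_1,v_4,v_5], [v_3,v_4,v_5]
  3-simplices (1): [v_1,v_3,v_4,v_5]

Hence C_0 ≅ Z^6, C_1 ≅ Z^6, C_2 ≅ Z^4, C_3 ≅ Z^1.

Boundary ∂_1: C_1 → C_0 sends each edge [p,q] (with p < q) to q − p.
The resulting 6×6 matrix has rank 3, and its Smith normal form has invariant factors (1,1,1).

Boundary ∂_2: C_2 → C_1 acts by ∂[p,q,r] = [q,r] − [p,r] + [p,q]. For instance
  ∂[v_3,v_4,v_5] = [v_4,v_5] − [v_3,v_5] + [v_3,v_4],
  ∂[v_1,v_3,v_5] = [v_3,v_5] − [v_1,v_5] + [v_1,v_3].
The resulting 6×4 matrix has rank 3, and its Smith normal form has invariant factors (1,1,1).

∂_3: C_3 → C_2 sends each 3-simplex σ to the alternating sum Σ_i (−1)^i (σ with its i-th vertex removed). For instance
  ∂[v_1,v_3,v_4,v_5] = [v_3,v_4,v_5] − [v_1,v_4,v_5] + [v_1,v_3,v_5] − [v_1,v_3,v_4].
As a 4×1 matrix over Z this has rank 1, with invariant factors (1).

Now H_k = ker ∂_k / im ∂_{k+1}, so:

  H_0: rank C_0 − rank ∂_1 = 6 − 3 = 3, and the invariant factors of ∂_1 are all 1, so H_0 ≅ Z^3.
  H_1: rank ker ∂_1 − rank ∂_2 = (6 − 3) − 3 = 0, and the invariant factors of ∂_2 are all 1, so H_1 ≅ 0.
  H_2: rank ker ∂_2 − rank ∂_3 = (4 − 3) − 1 = 0, and the invariant factors of ∂_3 are all 1, so H_2 ≅ 0.
  H_3: rank ker ∂_3 − rank ∂_4 = (1 − 1) − 0 = 0, and there is no ∂_4, so H_3 ≅ 0.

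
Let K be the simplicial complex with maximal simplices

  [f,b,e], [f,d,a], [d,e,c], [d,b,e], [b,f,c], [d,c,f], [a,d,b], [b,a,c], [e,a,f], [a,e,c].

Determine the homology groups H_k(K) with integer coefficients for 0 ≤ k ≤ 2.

Order the vertices as a < b < c < d < e < f. Listing each simplex with vertices in this order, K has dimension 2 with simplices:

  0-simplices (6): a, b, c, d, e, f
  1-simplices (15): ab, ac, ad, ae, af, bc, bd, be, bf, cd, ce, cf, de, df, ef
  2-simplices (10): abc, abd, ace, adf, aef, bcf, bde, bef, cde, cdf

giving chain groups C_0 ≅ Z^6, C_1 ≅ Z^15, C_2 ≅ Z^10.

Boundary ∂_1: C_1 → C_0 is given by ∂[p,q] = [q] − [p]. For instance
  ∂ce = e − c.
The 6×15 boundary matrix has rank 5 and Smith normal form diag(1,1,1,1,1).

The boundary map ∂_2: C_2 → C_1 acts by ∂[p,q,r] = [q,r] − [p,r] + [p,q]. For instance
  ∂bde = de − be + bd,
  ∂adf = df − af + ad.
This gives a 15×10 integer matrix of rank 10; reducing to Smith normal form yields diagonal entries (1,1,1,1,1,1,1,1,1,2).

Now H_k = ker ∂_k / im ∂_{k+1}, so:

  H_0: rank C_0 − rank ∂_1 = 6 − 5 = 1, and the invariant factors of ∂_1 are all 1, so H_0 = Z.
  H_1: rank ker ∂_1 − rank ∂_2 = (15 − 5) − 10 = 0, and ∂_2 has invariant factor 2 > 1, so H_1 = Z/2.
  H_2: rank ker ∂_2 − rank ∂_3 = (10 − 10) − 0 = 0, and there is no ∂_3, so H_2 = 0.

As a check, the Euler characteristic is 6 − 15 + 10 = 1, which agrees with 1 − 0 + 0 = 1.

H_0 ≅ Z,  H_1 ≅ Z/2,  H_2 = 0.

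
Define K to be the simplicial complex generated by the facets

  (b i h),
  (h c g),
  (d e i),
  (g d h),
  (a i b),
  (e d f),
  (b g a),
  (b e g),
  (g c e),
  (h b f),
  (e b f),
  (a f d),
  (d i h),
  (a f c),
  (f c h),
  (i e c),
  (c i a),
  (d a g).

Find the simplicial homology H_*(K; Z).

Take the total order a < b < c < d < e < f < g < h < i on the vertex set. Then K (dimension 2) consists of the simplices:

  0-simplices (9): a, b, c, d, e, f, g, h, i
  1-simplices (27): ab, ac, ad, af, ag, ai, be, bf, bg, bh, bi, ce, cf, cg, ch, ci, de, df, dg, dh, di, ef, eg, ei, fh, gh, hi
  2-simplices (18): abg, abi, acf, aci, adf, adg, bef, beg, bfh, bhi, ceg, cei, cfh, cgh, def, dei, dgh, dhi

giving chain groups C_0 ≅ Z^9, C_1 ≅ Z^27, C_2 ≅ Z^18.

∂_1: C_1 → C_0 sends each edge [p,q] (with p < q) to q − p.
This gives a 9×27 integer matrix of rank 8; reducing to Smith normal form yields diagonal entries (1,1,1,1,1,1,1,1).

The boundary map ∂_2: C_2 → C_1 maps a triangle to the signed sum of its edges. For instance
  ∂dhi = hi − di + dh,
  ∂ceg = eg − cg + ce.
As a 27×18 matrix over Z this has rank 17, with invariant factors (1,1,1,1,1,1,1,1,1,1,1,1,1,1,1,1,1).

From H_k ≅ ker(∂_k) / im(∂_{k+1}) we obtain:

  H_0: rank C_0 − rank ∂_1 = 9 − 8 = 1, and the invariant factors of ∂_1 are all 1, so H_0 = Z.
  H_1: rank ker ∂_1 − rank ∂_2 = (27 − 8) − 17 = 2, and the invariant factors of ∂_2 are all 1, so H_1 = Z^2.
  H_2: rank ker ∂_2 − rank ∂_3 = (18 − 17) − 0 = 1, and there is no ∂_3, so H_2 = Z.

H_0 ≅ Z,  H_1 ≅ Z^2,  H_2 ≅ Z.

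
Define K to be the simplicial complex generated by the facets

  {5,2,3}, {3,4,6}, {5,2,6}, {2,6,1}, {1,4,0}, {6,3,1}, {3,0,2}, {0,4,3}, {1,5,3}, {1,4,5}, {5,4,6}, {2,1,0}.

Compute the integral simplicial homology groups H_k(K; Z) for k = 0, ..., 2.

H_0 ≅ Z,  H_1 ≅ Z_2,  H_2 = 0.

Order the vertices as 0 < 1 < 2 < 3 < 4 < 5 < 6. Listing each simplex with vertices in this order, K has dimension 2 with simplices:

  0-simplices (7): [0], [1], [2], [3], [4], [5], [6]
  1-simplices (18): [0,1], [0,2], [0,3], [0,4], [1,2], [1,3], [1,4], [1,5], [1,6], [2,3], [2,5], [2,6], [3,4], [3,5], [3,6], [4,5], [4,6], [5,6]
  2-simplices (12): [0,1,2], [0,1,4], [0,2,3], [0,3,4], [1,2,6], [1,3,5], [1,3,6], [1,4,5], [2,3,5], [2,5,6], [3,4,6], [4,5,6]

so the chain groups are C_0 ≅ Z^7, C_1 ≅ Z^18, C_2 ≅ Z^12.

∂_1: C_1 → C_0 sends each edge [p,q] (with p < q) to q − p.
This gives a 7×18 integer matrix of rank 6; reducing to Smith normal form yields diagonal entries (1,1,1,1,1,1).

Boundary ∂_2: C_2 → C_1 maps a triangle to the signed sum of its edges. For instance
  ∂[4,5,6] = [5,6] − [4,6] + [4,5],
  ∂[3,4,6] = [4,6] − [3,6] + [3,4].
This gives a 18×12 integer matrix of rank 12; reducing to Smith normal form yields diagonal entries (1,1,1,1,1,1,1,1,1,1,1,2).

Now H_k = ker ∂_k / im ∂_{k+1}, so:

  H_0: rank C_0 − rank ∂_1 = 7 − 6 = 1, and the invariant factors of ∂_1 are all 1, so H_0 ≅ Z.
  H_1: rank ker ∂_1 − rank ∂_2 = (18 − 6) − 12 = 0, and ∂_2 has invariant factor 2 > 1, so H_1 ≅ Z_2.
  H_2: rank ker ∂_2 − rank ∂_3 = (12 − 12) − 0 = 0, and there is no ∂_3, so H_2 ≅ 0.

As a check, the Euler characteristic is 7 − 18 + 12 = 1, which agrees with 1 − 0 + 0 = 1.
(K is a triangulation of the real projective plane RP^2.)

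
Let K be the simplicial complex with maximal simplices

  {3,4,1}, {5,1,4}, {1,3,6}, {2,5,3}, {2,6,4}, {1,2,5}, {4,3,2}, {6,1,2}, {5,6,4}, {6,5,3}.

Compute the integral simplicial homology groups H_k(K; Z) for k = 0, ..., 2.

Order the vertices as 1 < 2 < 3 < 4 < 5 < 6. Listing each simplex with vertices in this order, K has dimension 2 with simplices:

  0-simplices (6): [1], [2], [3], [4], [5], [6]
  1-simplices (15): [1,2], [1,3], [1,4], [1,5], [1,6], [2,3], [2,4], [2,5], [2,6], [3,4], [3,5], [3,6], [4,5], [4,6], [5,6]
  2-simplices (10): [1,2,5], [1,2,6], [1,3,4], [1,3,6], [1,4,5], [2,3,4], [2,3,5], [2,4,6], [3,5,6], [4,5,6]

Hence C_0 ≅ Z^6, C_1 ≅ Z^15, C_2 ≅ Z^10.

∂_1: C_1 → C_0 maps an edge to its endpoints' difference, ∂[p,q] = q − p. For instance
  ∂[1,4] = [4] − [1].
This gives a 6×15 integer matrix of rank 5; reducing to Smith normal form yields diagonal entries (1,1,1,1,1).

∂_2: C_2 → C_1 maps a triangle to the signed sum of its edges. For instance
  ∂[4,5,6] = [5,6] − [4,6] + [4,5],
  ∂[1,2,5] = [2,5] − [1,5] + [1,2].
As a 15×10 matrix over Z this has rank 10, with invariant factors (1,1,1,1,1,1,1,1,1,2).

Reading off H_k = ker ∂_k / im ∂_{k+1}:

  H_0: rank C_0 − rank ∂_1 = 6 − 5 = 1, and the invariant factors of ∂_1 are all 1, so H_0 ≅ Z.
  H_1: rank ker ∂_1 − rank ∂_2 = (15 − 5) − 10 = 0, and ∂_2 has invariant factor 2 > 1, so H_1 ≅ Z/2.
  H_2: rank ker ∂_2 − rank ∂_3 = (10 − 10) − 0 = 0, and there is no ∂_3, so H_2 ≅ 0.

H_0 = Z,  H_1 = Z/2,  H_2 = 0.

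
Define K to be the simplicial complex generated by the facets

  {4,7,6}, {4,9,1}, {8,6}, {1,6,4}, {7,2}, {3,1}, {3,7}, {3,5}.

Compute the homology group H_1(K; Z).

Fix the vertex order 1 < 2 < 3 < 4 < 5 < 6 < 7 < 8 < 9 and write every simplex with vertices in increasing order. Then dim K = 2 and the simplices of K are:

  0-simplices (9): [1], [2], [3], [4], [5], [6], [7], [8], [9]
  1-simplices (12): [1,3], [1,4], [1,6], [1,9], [2,7], [3,5], [3,7], [4,6], [4,7], [4,9], [6,7], [6,8]
  2-simplices (3): [1,4,6], [1,4,9], [4,6,7]

so the chain groups are C_0 ≅ Z^9, C_1 ≅ Z^12, C_2 ≅ Z^3.

The boundary map ∂_1: C_1 → C_0 maps an edge to its endpoints' difference, ∂[p,q] = q − p. For instance
  ∂[3,5] = [5] − [3].
The 9×12 boundary matrix has rank 8 and Smith normal form diag(1,1,1,1,1,1,1,1).

The boundary map ∂_2: C_2 → C_1 maps a triangle to the signed sum of its edges. For instance
  ∂[1,4,6] = [4,6] − [1,6] + [1,4],
  ∂[4,6,7] = [6,7] − [4,7] + [4,6].
As a 12×3 matrix over Z this has rank 3, with invariant factors (1,1,1).

Computing H_k = (kernel of ∂_k) / (image of ∂_{k+1}):

  H_1: rank ker ∂_1 − rank ∂_2 = (12 − 8) − 3 = 1, and the invariant factors of ∂_2 are all 1, so H_1 = Z.

H_1 = Z.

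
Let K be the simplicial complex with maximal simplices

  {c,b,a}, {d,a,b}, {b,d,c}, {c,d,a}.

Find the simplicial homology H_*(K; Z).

Fix the vertex order a < b < c < d and write every simplex with vertices in increasing order. Then dim K = 2 and the simplices of K are:

  0-simplices (4): a, b, c, d
  1-simplices (6): ab, ac, ad, bc, bd, cd
  2-simplices (4): abc, abd, acd, bcd

so the chain groups are C_0 ≅ Z^4, C_1 ≅ Z^6, C_2 ≅ Z^4.

Boundary ∂_1: C_1 → C_0 sends each edge [p,q] (with p < q) to q − p.
This gives a 4×6 integer matrix of rank 3; reducing to Smith normal form yields diagonal entries (1,1,1).

Boundary ∂_2: C_2 → C_1 acts by ∂[p,q,r] = [q,r] − [p,r] + [p,q]. For instance
  ∂bcd = cd − bd + bc,
  ∂abc = bc − ac + ab.
The 6×4 boundary matrix has rank 3 and Smith normal form diag(1,1,1).

From H_k ≅ ker(∂_k) / im(∂_{k+1}) we obtain:

  H_0: rank C_0 − rank ∂_1 = 4 − 3 = 1, and the invariant factors of ∂_1 are all 1, so H_0 = Z.
  H_1: rank ker ∂_1 − rank ∂_2 = (6 − 3) − 3 = 0, and the invariant factors of ∂_2 are all 1, so H_1 = 0.
  H_2: rank ker ∂_2 − rank ∂_3 = (4 − 3) − 0 = 1, and there is no ∂_3, so H_2 = Z.

As a check, the Euler characteristic is 4 − 6 + 4 = 2, which agrees with 1 − 0 + 1 = 2.

H_0 ≅ Z,  H_1 = 0,  H_2 ≅ Z.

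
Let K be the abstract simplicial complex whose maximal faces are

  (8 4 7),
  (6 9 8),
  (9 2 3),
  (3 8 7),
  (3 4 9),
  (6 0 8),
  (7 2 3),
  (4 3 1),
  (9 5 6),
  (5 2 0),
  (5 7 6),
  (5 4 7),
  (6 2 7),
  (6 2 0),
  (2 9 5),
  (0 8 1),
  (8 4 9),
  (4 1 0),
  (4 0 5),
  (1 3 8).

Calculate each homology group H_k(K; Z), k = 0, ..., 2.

We work with the vertex ordering 0 < 1 < 2 < 3 < 4 < 5 < 6 < 7 < 8 < 9. The simplices of K, each written with vertices in increasing order, are:

  0-simplices (10): [0], [1], [2], [3], [4], [5], [6], [7], [8], [9]
  1-simplices (30): (30 of them)
  2-simplices (20): (20 of them)

Hence C_0 ≅ Z^10, C_1 ≅ Z^30, C_2 ≅ Z^20.

The boundary map ∂_1: C_1 → C_0 is given by ∂[p,q] = [q] − [p].
The resulting 10×30 matrix has rank 9, and its Smith normal form has invariant factors (1,1,1,1,1,1,1,1,1).

The boundary map ∂_2: C_2 → C_1 acts by ∂[p,q,r] = [q,r] − [p,r] + [p,q]. For instance
  ∂[0,2,6] = [2,6] − [0,6] + [0,2],
  ∂[0,2,5] = [2,5] − [0,5] + [0,2].
As a 30×20 matrix over Z this has rank 20, with invariant factors (1,1,1,1,1,1,1,1,1,1,1,1,1,1,1,1,1,1,1,2).

Now H_k = ker ∂_k / im ∂_{k+1}, so:

  H_0: rank C_0 − rank ∂_1 = 10 − 9 = 1, and the invariant factors of ∂_1 are all 1, so H_0 ≅ Z.
  H_1: rank ker ∂_1 − rank ∂_2 = (30 − 9) − 20 = 1, and ∂_2 has invariant factor 2 > 1, so H_1 ≅ Z ⊕ Z_2.
  H_2: rank ker ∂_2 − rank ∂_3 = (20 − 20) − 0 = 0, and there is no ∂_3, so H_2 ≅ 0.

(K is a triangulation of the Klein bottle.)

H_0 ≅ Z,  H_1 ≅ Z ⊕ Z_2,  H_2 = 0.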